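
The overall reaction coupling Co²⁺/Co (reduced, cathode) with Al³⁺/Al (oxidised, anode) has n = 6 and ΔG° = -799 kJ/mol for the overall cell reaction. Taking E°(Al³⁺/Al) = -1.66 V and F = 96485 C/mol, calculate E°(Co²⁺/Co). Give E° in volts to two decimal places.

E°cell = −ΔG°/(nF) = −(-799×10³)/((6)(96485)) = +1.380 V.
Since Co²⁺/Co is the cathode and Al³⁺/Al the anode, E°cell = E°(Co²⁺/Co) − E°(Al³⁺/Al).
So E°(Co²⁺/Co) = E°cell + E°(Al³⁺/Al) = +1.380 + (-1.66) = -0.28 V.

-0.28 V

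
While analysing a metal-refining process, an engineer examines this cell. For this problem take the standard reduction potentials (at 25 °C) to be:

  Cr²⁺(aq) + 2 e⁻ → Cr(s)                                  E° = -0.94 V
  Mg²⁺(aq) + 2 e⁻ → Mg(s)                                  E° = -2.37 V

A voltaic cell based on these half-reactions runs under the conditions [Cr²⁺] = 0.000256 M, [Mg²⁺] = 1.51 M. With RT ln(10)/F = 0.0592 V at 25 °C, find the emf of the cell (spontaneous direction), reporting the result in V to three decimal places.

Cr²⁺/Cr is the cathode (higher E°), Mg²⁺/Mg the anode: E°cell = -0.94 − (-2.37) = +1.43 V, n = 2.
Overall: Cr²⁺(aq) + Mg(s) → Cr(s) + Mg²⁺(aq)
Q = [Mg²⁺] / ([Cr²⁺]); log Q = 3.771.
E = E° − (0.0592/n) log Q = +1.43 − (0.0592/2)(3.771) = +1.318 V.

+1.318 V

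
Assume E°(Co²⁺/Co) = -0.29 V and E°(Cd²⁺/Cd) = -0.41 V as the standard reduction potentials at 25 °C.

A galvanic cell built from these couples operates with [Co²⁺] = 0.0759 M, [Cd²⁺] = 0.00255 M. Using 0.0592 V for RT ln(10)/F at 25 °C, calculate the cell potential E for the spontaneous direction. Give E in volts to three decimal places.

Co²⁺/Co is the cathode (higher E°), Cd²⁺/Cd the anode: E°cell = -0.29 − (-0.41) = +0.12 V, n = 2.
Overall: Co²⁺(aq) + Cd(s) → Co(s) + Cd²⁺(aq)
Q = [Cd²⁺] / ([Co²⁺]); log Q = -1.474.
E = E° − (0.0592/n) log Q = +0.12 − (0.0592/2)(-1.474) = +0.164 V.

+0.164 V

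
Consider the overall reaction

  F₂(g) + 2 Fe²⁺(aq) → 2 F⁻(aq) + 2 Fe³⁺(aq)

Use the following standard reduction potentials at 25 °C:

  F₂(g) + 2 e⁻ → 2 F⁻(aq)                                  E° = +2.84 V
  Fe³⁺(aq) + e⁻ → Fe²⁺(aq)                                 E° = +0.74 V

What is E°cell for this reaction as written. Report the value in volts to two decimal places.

+2.10 V

The F₂/F⁻ couple has the higher reduction potential, so it is the cathode; Fe³⁺/Fe²⁺ is oxidised at the anode.
E°cell = E°(cathode) − E°(anode) = (+2.84) − (+0.74) = +2.10 V.
Since E°cell > 0, the reaction is spontaneous under standard conditions.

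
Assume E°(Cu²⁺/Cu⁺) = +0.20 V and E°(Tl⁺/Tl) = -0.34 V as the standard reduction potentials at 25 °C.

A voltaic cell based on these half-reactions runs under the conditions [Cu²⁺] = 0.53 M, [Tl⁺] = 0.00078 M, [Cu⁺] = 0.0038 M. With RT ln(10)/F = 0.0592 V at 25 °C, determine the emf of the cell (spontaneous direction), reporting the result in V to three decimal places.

Cu²⁺/Cu⁺ is the cathode (higher E°), Tl⁺/Tl the anode: E°cell = +0.20 − (-0.34) = +0.54 V, n = 1.
Overall: Cu²⁺(aq) + Tl(s) → Cu⁺(aq) + Tl⁺(aq)
Q = [Cu⁺]·[Tl⁺] / ([Cu²⁺]); log Q = -5.252.
E = E° − (0.0592/n) log Q = +0.54 − (0.0592/1)(-5.252) = +0.851 V.

+0.851 V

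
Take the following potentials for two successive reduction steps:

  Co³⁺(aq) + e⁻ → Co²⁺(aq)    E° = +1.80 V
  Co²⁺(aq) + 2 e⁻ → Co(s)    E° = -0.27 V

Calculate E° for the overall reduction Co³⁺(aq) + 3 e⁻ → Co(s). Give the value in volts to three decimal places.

Standard free energies of sequential steps add: ΔG°₃ = ΔG°₁ + ΔG°₂, so n₃E°₃ = n₁E°₁ + n₂E°₂.
E°₃ = (1×+1.80 + 2×-0.27) / 3 = (+1.260) / 3 = +0.420 V.
E° values themselves are not directly additive — weighting by electron count is essential.

+0.420 V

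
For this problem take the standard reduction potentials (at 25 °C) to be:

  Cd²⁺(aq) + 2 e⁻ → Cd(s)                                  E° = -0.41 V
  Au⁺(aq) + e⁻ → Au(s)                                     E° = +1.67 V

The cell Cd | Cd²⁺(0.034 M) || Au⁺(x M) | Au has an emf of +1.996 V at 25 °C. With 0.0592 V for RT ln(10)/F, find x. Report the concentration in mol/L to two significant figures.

0.0070 M

Au⁺/Au is the cathode, Cd²⁺/Cd the anode: E°cell = +2.08 V, n = 2.
Overall reaction: 2 Au⁺(aq) + Cd(s) → 2 Au(s) + Cd²⁺(aq); Q = [Cd²⁺]^1/[Au⁺]^2.
From E = E° − (0.0592/n) log Q: log Q = (E° − E)·n/0.0592 = (+2.08 − (+1.996))·2/0.0592 = 2.8378.
So 2·log[Au⁺] = 1·log(0.034) − log Q = -1.4685 − (2.8378) = -4.3063; log[Au⁺] = -4.3063 / 2 = -2.1532; [Au⁺] = 10^(-2.1532) ≈ 0.0070 M.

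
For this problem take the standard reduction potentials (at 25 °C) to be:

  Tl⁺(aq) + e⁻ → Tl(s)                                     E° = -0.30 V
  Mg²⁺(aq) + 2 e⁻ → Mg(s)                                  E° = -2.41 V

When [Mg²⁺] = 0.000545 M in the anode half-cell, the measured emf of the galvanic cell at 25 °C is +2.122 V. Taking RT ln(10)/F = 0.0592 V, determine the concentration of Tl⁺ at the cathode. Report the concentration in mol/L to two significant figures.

0.037 M

Tl⁺/Tl is the cathode, Mg²⁺/Mg the anode: E°cell = +2.11 V, n = 2.
Overall reaction: 2 Tl⁺(aq) + Mg(s) → 2 Tl(s) + Mg²⁺(aq); Q = [Mg²⁺]^1/[Tl⁺]^2.
From E = E° − (0.0592/n) log Q: log Q = (E° − E)·n/0.0592 = (+2.11 − (+2.122))·2/0.0592 = -0.4054.
So 2·log[Tl⁺] = 1·log(0.000545) − log Q = -3.2636 − (-0.4054) = -2.8582; log[Tl⁺] = -2.8582 / 2 = -1.4291; [Tl⁺] = 10^(-1.4291) ≈ 0.037 M.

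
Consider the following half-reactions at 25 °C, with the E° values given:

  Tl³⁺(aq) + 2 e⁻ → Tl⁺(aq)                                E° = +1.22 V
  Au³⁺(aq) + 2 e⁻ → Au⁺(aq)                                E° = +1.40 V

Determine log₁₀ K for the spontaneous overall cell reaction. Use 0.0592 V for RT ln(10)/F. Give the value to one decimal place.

6.1

Cathode: Au³⁺/Au⁺; anode: Tl³⁺/Tl⁺. E°cell = +0.18 V, n = 2.
log K = nE°cell / 0.0592 = (2)(+0.18) / 0.0592 = 6.1.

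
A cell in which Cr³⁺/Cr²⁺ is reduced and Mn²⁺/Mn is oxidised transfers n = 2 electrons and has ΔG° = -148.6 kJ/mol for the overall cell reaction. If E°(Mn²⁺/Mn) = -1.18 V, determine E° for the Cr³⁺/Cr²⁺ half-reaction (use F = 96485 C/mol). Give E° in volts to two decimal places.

E°cell = −ΔG°/(nF) = −(-148.6×10³)/((2)(96485)) = +0.770 V.
Since Cr³⁺/Cr²⁺ is the cathode and Mn²⁺/Mn the anode, E°cell = E°(Cr³⁺/Cr²⁺) − E°(Mn²⁺/Mn).
So E°(Cr³⁺/Cr²⁺) = E°cell + E°(Mn²⁺/Mn) = +0.770 + (-1.18) = -0.41 V.

-0.41 V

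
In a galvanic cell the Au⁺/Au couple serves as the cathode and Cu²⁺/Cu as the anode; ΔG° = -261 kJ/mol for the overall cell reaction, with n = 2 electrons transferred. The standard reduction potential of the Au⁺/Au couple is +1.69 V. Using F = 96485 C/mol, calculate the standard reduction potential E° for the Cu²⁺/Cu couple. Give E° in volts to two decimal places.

E°cell = −ΔG°/(nF) = −(-261×10³)/((2)(96485)) = +1.353 V.
Since Au⁺/Au is the cathode and Cu²⁺/Cu the anode, E°cell = E°(Au⁺/Au) − E°(Cu²⁺/Cu).
So E°(Cu²⁺/Cu) = E°(Au⁺/Au) − E°cell = (+1.69) − (+1.353) = +0.34 V.

+0.34 V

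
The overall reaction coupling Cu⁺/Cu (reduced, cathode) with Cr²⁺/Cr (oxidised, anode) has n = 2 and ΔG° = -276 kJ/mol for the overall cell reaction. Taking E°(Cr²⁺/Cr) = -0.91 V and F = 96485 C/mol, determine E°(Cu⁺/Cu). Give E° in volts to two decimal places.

+0.52 V

E°cell = −ΔG°/(nF) = −(-276×10³)/((2)(96485)) = +1.430 V.
Since Cu⁺/Cu is the cathode and Cr²⁺/Cr the anode, E°cell = E°(Cu⁺/Cu) − E°(Cr²⁺/Cr).
So E°(Cu⁺/Cu) = E°cell + E°(Cr²⁺/Cr) = +1.430 + (-0.91) = +0.52 V.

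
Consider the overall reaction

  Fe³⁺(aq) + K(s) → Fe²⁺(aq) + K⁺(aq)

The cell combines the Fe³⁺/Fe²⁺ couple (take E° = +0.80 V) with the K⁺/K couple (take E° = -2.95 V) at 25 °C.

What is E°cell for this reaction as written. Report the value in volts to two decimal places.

+3.75 V

The Fe³⁺/Fe²⁺ couple has the higher reduction potential, so it is the cathode; K⁺/K is oxidised at the anode.
E°cell = E°(cathode) − E°(anode) = (+0.80) − (-2.95) = +3.75 V.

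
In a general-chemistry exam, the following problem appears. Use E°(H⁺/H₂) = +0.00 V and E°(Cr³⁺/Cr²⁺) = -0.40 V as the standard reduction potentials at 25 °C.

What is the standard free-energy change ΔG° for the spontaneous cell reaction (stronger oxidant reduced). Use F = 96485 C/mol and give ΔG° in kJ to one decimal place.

-77.2 kJ

H⁺/H₂ (E° = +0.00 V) is the cathode; Cr³⁺/Cr²⁺ (E° = -0.40 V) is the anode, so E°cell = +0.40 V.
Balancing electrons gives n = 2 (lcm of 2 and 1).
ΔG° = −nFE° = −(2)(96485)(+0.40) = -77,188 J = -77.2 kJ.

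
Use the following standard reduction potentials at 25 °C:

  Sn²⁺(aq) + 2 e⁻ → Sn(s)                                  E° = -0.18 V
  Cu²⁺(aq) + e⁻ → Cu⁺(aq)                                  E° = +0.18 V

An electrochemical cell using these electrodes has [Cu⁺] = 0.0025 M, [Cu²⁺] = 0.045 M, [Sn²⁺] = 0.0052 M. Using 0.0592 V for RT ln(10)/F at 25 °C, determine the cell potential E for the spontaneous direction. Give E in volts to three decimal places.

Cu²⁺/Cu⁺ is the cathode (higher E°), Sn²⁺/Sn the anode: E°cell = +0.18 − (-0.18) = +0.36 V, n = 2.
Overall: 2 Cu²⁺(aq) + Sn(s) → 2 Cu⁺(aq) + Sn²⁺(aq)
Q = [Cu⁺]^2·[Sn²⁺] / ([Cu²⁺]^2); log Q = -4.795.
E = E° − (0.0592/n) log Q = +0.36 − (0.0592/2)(-4.795) = +0.502 V.

+0.502 V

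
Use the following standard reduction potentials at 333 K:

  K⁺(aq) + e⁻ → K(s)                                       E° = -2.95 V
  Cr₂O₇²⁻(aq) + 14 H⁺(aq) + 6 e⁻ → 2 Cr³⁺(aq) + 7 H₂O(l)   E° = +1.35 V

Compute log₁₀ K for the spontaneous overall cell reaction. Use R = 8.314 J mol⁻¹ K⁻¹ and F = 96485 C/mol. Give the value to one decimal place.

390.5

Cathode: Cr₂O₇²⁻/Cr³⁺; anode: K⁺/K. E°cell = (+1.35) − (-2.95) = +4.30 V, with n = 6.
ΔG° = −nFE° = −RT ln K, so ln K = nFE°/(RT) = (6)(96485)(+4.30) / ((8.314)(333)) = 899.136.
log₁₀ K = 899.136 / ln 10 = 390.5.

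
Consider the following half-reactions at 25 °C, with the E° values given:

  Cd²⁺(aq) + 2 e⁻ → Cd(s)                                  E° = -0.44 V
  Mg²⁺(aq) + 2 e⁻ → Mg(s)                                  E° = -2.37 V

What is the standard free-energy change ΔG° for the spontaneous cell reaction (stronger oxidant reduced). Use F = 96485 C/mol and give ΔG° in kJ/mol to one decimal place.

-372.4 kJ/mol

Cd²⁺/Cd (E° = -0.44 V) is the cathode; Mg²⁺/Mg (E° = -2.37 V) is the anode, so E°cell = +1.93 V.
Balancing electrons gives n = 2 (lcm of 2 and 2).
ΔG° = −nFE° = −(2)(96485)(+1.93) = -372,432 J = -372.4 kJ/mol.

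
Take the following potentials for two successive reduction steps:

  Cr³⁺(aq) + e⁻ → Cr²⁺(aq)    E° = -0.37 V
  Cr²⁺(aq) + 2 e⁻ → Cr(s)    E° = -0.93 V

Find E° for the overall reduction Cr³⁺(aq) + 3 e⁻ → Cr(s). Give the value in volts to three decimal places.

-0.743 V

Adding the free-energy changes (−nFE°) of the two steps gives −n₃FE°₃ = −n₁FE°₁ − n₂FE°₂.
E°₃ = (1×-0.37 + 2×-0.93) / 3 = (-2.230) / 3 = -0.743 V.
Simply averaging or adding the two E° values would be wrong; the electron-weighted sum is required.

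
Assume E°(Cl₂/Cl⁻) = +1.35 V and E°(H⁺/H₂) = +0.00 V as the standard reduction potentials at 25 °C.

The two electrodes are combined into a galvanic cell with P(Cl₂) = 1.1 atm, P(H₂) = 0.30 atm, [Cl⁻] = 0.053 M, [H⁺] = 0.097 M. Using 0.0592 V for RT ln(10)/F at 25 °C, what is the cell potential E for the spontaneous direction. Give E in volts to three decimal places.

+1.471 V

Cl₂/Cl⁻ is the cathode (higher E°), H⁺/H₂ the anode: E°cell = +1.35 − (+0.00) = +1.35 V, n = 2.
Overall: Cl₂(g) + H₂(g) → 2 Cl⁻(aq) + 2 H⁺(aq)
Q = [Cl⁻]^2·[H⁺]^2 / (P(Cl₂)·P(H₂)); log Q = -4.096.
E = E° − (0.0592/n) log Q = +1.35 − (0.0592/2)(-4.096) = +1.471 V.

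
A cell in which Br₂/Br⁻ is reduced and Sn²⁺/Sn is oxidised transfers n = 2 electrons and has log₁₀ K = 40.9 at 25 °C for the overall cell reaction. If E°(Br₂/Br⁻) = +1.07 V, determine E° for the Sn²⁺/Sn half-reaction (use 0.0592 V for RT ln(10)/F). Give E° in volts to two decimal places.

E°cell = (0.0592/n)·log K = (0.0592/2)(40.9) = +1.211 V.
Since Br₂/Br⁻ is the cathode and Sn²⁺/Sn the anode, E°cell = E°(Br₂/Br⁻) − E°(Sn²⁺/Sn).
So E°(Sn²⁺/Sn) = E°(Br₂/Br⁻) − E°cell = (+1.07) − (+1.211) = -0.14 V.

-0.14 V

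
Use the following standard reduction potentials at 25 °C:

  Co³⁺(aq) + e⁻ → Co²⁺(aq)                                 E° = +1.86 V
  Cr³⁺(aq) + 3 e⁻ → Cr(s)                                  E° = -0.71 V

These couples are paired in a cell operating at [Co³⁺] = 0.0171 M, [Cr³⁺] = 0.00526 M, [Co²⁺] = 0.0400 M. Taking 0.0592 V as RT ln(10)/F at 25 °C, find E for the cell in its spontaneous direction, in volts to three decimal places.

Co³⁺/Co²⁺ is the cathode (higher E°), Cr³⁺/Cr the anode: E°cell = +1.86 − (-0.71) = +2.57 V, n = 3.
Overall: 3 Co³⁺(aq) + Cr(s) → 3 Co²⁺(aq) + Cr³⁺(aq)
Q = [Co²⁺]^3·[Cr³⁺] / ([Co³⁺]^3); log Q = -1.172.
E = E° − (0.0592/n) log Q = +2.57 − (0.0592/3)(-1.172) = +2.593 V.

+2.593 V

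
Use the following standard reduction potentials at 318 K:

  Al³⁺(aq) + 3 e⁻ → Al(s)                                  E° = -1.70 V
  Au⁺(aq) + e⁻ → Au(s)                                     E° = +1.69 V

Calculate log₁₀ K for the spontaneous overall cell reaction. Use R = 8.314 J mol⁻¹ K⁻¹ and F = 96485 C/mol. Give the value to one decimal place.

161.2

Cathode: Au⁺/Au; anode: Al³⁺/Al. E°cell = (+1.69) − (-1.70) = +3.39 V, with n = 3.
ΔG° = −nFE° = −RT ln K, so ln K = nFE°/(RT) = (3)(96485)(+3.39) / ((8.314)(318)) = 371.145.
log₁₀ K = 371.145 / ln 10 = 161.2.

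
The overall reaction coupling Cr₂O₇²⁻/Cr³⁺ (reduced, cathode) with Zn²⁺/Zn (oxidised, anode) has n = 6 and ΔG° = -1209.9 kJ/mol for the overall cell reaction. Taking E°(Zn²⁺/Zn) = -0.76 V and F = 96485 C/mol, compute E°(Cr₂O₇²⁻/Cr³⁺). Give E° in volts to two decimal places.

+1.33 V

E°cell = −ΔG°/(nF) = −(-1209.9×10³)/((6)(96485)) = +2.090 V.
Since Cr₂O₇²⁻/Cr³⁺ is the cathode and Zn²⁺/Zn the anode, E°cell = E°(Cr₂O₇²⁻/Cr³⁺) − E°(Zn²⁺/Zn).
So E°(Cr₂O₇²⁻/Cr³⁺) = E°cell + E°(Zn²⁺/Zn) = +2.090 + (-0.76) = +1.33 V.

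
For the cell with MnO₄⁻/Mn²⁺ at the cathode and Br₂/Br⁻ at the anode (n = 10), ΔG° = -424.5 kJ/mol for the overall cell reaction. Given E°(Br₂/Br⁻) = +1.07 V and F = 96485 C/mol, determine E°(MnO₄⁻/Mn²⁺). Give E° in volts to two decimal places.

+1.51 V

E°cell = −ΔG°/(nF) = −(-424.5×10³)/((10)(96485)) = +0.440 V.
Since MnO₄⁻/Mn²⁺ is the cathode and Br₂/Br⁻ the anode, E°cell = E°(MnO₄⁻/Mn²⁺) − E°(Br₂/Br⁻).
So E°(MnO₄⁻/Mn²⁺) = E°cell + E°(Br₂/Br⁻) = +0.440 + (+1.07) = +1.51 V.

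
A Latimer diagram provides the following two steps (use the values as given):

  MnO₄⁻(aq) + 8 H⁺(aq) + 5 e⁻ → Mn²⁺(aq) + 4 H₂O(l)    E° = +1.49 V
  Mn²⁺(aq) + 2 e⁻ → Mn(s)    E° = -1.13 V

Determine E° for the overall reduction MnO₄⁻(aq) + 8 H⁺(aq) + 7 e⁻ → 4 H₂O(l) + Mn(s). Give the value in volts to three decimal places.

+0.741 V

Since ΔG° = −nFE° is additive over sequential reductions, n₃E°₃ = n₁E°₁ + n₂E°₂.
E°₃ = (5×+1.49 + 2×-1.13) / 7 = (+5.190) / 7 = +0.741 V.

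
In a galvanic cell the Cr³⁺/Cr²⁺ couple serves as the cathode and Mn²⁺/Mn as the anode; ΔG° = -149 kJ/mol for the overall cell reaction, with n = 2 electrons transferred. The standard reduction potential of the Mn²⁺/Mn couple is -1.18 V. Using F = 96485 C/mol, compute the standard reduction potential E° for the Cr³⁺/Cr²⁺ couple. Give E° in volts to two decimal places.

-0.41 V

E°cell = −ΔG°/(nF) = −(-149×10³)/((2)(96485)) = +0.772 V.
Since Cr³⁺/Cr²⁺ is the cathode and Mn²⁺/Mn the anode, E°cell = E°(Cr³⁺/Cr²⁺) − E°(Mn²⁺/Mn).
So E°(Cr³⁺/Cr²⁺) = E°cell + E°(Mn²⁺/Mn) = +0.772 + (-1.18) = -0.41 V.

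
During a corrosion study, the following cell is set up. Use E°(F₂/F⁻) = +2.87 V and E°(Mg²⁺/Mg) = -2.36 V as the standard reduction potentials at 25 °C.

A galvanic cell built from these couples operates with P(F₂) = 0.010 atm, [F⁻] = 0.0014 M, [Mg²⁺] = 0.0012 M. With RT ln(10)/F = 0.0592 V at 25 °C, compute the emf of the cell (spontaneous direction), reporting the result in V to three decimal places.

F₂/F⁻ is the cathode (higher E°), Mg²⁺/Mg the anode: E°cell = +2.87 − (-2.36) = +5.23 V, n = 2.
Overall: F₂(g) + Mg(s) → 2 F⁻(aq) + Mg²⁺(aq)
Q = [F⁻]^2·[Mg²⁺] / (P(F₂)); log Q = -6.629.
E = E° − (0.0592/n) log Q = +5.23 − (0.0592/2)(-6.629) = +5.426 V.

+5.426 V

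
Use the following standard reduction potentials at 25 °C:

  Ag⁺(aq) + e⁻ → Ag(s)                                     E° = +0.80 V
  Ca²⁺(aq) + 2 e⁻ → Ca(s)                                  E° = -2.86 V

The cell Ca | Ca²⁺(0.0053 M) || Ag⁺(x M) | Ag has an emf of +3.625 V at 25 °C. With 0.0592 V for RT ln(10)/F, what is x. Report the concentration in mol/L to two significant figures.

0.019 M

Ag⁺/Ag is the cathode, Ca²⁺/Ca the anode: E°cell = +3.66 V, n = 2.
Overall reaction: 2 Ag⁺(aq) + Ca(s) → 2 Ag(s) + Ca²⁺(aq); Q = [Ca²⁺]^1/[Ag⁺]^2.
From E = E° − (0.0592/n) log Q: log Q = (E° − E)·n/0.0592 = (+3.66 − (+3.625))·2/0.0592 = 1.1824.
So 2·log[Ag⁺] = 1·log(0.0053) − log Q = -2.2757 − (1.1824) = -3.4581; log[Ag⁺] = -3.4581 / 2 = -1.7290; [Ag⁺] = 10^(-1.7290) ≈ 0.019 M.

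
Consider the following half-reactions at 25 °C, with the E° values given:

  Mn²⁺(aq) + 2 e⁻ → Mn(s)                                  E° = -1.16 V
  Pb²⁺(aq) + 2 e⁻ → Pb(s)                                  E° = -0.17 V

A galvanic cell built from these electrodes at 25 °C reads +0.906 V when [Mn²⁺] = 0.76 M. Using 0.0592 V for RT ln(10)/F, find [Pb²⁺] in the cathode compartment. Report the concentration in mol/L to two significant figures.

0.0011 M

Pb²⁺/Pb is the cathode, Mn²⁺/Mn the anode: E°cell = +0.99 V, n = 2.
Overall reaction: Pb²⁺(aq) + Mn(s) → Pb(s) + Mn²⁺(aq); Q = [Mn²⁺]^1/[Pb²⁺]^1.
From E = E° − (0.0592/n) log Q: log Q = (E° − E)·n/0.0592 = (+0.99 − (+0.906))·2/0.0592 = 2.8378.
So 1·log[Pb²⁺] = 1·log(0.76) − log Q = -0.1192 − (2.8378) = -2.9570; [Pb²⁺] = 10^(-2.9570) ≈ 0.0011 M.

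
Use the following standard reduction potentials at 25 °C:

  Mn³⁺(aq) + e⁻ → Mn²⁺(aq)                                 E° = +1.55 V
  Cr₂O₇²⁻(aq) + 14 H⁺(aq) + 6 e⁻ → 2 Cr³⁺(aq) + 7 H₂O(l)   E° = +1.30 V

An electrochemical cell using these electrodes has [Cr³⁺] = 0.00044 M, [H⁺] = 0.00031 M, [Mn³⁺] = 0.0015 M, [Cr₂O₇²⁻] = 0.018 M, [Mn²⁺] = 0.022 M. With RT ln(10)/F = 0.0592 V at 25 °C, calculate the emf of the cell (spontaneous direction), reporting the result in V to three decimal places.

+0.617 V

Mn³⁺/Mn²⁺ is the cathode (higher E°), Cr₂O₇²⁻/Cr³⁺ the anode: E°cell = +1.55 − (+1.30) = +0.25 V, n = 6.
Overall: 6 Mn³⁺(aq) + 2 Cr³⁺(aq) + 7 H₂O(l) → 6 Mn²⁺(aq) + Cr₂O₇²⁻(aq) + 14 H⁺(aq)
Q = [Mn²⁺]^6·[Cr₂O₇²⁻]·[H⁺]^14 / ([Mn³⁺]^6·[Cr³⁺]^2); log Q = -37.155.
E = E° − (0.0592/n) log Q = +0.25 − (0.0592/6)(-37.155) = +0.617 V.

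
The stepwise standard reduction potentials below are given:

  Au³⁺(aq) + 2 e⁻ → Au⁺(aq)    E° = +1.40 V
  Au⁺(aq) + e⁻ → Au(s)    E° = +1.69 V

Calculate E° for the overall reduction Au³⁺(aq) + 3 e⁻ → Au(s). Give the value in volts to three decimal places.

Standard free energies of sequential steps add: ΔG°₃ = ΔG°₁ + ΔG°₂, so n₃E°₃ = n₁E°₁ + n₂E°₂.
E°₃ = (2×+1.40 + 1×+1.69) / 3 = (+4.490) / 3 = +1.497 V.
Simply averaging or adding the two E° values would be wrong; the electron-weighted sum is required.

+1.497 V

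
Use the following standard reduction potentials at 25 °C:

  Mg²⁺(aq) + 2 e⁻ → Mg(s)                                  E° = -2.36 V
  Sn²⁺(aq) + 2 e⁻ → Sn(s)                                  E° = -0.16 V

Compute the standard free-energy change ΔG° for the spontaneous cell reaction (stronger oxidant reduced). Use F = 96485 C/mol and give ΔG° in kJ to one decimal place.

Sn²⁺/Sn (E° = -0.16 V) is the cathode; Mg²⁺/Mg (E° = -2.36 V) is the anode, so E°cell = +2.20 V.
Balancing electrons gives n = 2 (lcm of 2 and 2).
ΔG° = −nFE° = −(2)(96485)(+2.20) = -424,534 J = -424.5 kJ.

-424.5 kJ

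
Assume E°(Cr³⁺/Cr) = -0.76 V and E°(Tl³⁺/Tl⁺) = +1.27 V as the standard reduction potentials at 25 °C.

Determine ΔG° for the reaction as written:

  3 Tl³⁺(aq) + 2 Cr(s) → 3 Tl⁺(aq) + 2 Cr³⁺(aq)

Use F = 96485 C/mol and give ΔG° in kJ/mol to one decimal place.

-1175.2 kJ/mol

As written, Tl³⁺/Tl⁺ is reduced (cathode) and Cr³⁺/Cr is oxidised (anode), so E°cell = (+1.27) − (-0.76) = +2.03 V.
Balancing electrons gives n = 6.
ΔG° = −nFE° = −(6)(96485)(+2.03) = -1,175,187 J = -1175.2 kJ/mol.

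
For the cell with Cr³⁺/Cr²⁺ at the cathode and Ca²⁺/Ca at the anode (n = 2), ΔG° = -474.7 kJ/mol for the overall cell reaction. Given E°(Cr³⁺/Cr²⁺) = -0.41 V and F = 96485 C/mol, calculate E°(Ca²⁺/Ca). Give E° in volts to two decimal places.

-2.87 V

E°cell = −ΔG°/(nF) = −(-474.7×10³)/((2)(96485)) = +2.460 V.
Since Cr³⁺/Cr²⁺ is the cathode and Ca²⁺/Ca the anode, E°cell = E°(Cr³⁺/Cr²⁺) − E°(Ca²⁺/Ca).
So E°(Ca²⁺/Ca) = E°(Cr³⁺/Cr²⁺) − E°cell = (-0.41) − (+2.460) = -2.87 V.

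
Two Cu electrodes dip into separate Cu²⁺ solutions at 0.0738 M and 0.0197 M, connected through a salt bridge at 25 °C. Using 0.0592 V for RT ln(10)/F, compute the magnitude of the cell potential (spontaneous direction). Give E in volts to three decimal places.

+0.017 V

For a concentration cell E°cell = 0. The 0.0738 M side is the cathode (reduction is favoured where [Cu²⁺] is higher).
With n = 2, E = −(0.0592/2) log([Cu²⁺]ₐₙ/[Cu²⁺]꜀ₐₜ) = −(0.0592/2) log(0.0197/0.0738) = −(0.0592/2)(-0.574) = +0.017 V.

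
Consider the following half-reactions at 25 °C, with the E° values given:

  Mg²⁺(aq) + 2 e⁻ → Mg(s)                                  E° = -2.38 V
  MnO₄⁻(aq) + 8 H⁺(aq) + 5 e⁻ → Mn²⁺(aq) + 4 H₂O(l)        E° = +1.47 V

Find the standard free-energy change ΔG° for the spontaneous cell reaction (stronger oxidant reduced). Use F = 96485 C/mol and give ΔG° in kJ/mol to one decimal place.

MnO₄⁻/Mn²⁺ (E° = +1.47 V) is the cathode; Mg²⁺/Mg (E° = -2.38 V) is the anode, so E°cell = +3.85 V.
Balancing electrons gives n = 10 (lcm of 5 and 2).
ΔG° = −nFE° = −(10)(96485)(+3.85) = -3,714,672 J = -3714.7 kJ/mol.

-3714.7 kJ/mol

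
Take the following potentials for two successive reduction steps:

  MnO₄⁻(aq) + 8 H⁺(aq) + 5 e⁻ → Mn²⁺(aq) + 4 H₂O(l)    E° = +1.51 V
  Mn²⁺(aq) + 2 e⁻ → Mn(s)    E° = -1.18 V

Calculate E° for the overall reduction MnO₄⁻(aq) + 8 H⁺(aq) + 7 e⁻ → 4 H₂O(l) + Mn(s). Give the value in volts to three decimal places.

Standard free energies of sequential steps add: ΔG°₃ = ΔG°₁ + ΔG°₂, so n₃E°₃ = n₁E°₁ + n₂E°₂.
E°₃ = (5×+1.51 + 2×-1.18) / 7 = (+5.190) / 7 = +0.741 V.

+0.741 V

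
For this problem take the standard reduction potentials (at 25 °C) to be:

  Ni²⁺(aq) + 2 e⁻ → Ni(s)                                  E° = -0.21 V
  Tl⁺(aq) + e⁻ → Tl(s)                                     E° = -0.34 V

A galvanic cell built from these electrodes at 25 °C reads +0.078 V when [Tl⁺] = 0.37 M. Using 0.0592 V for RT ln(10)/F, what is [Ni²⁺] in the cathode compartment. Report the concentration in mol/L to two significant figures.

0.0024 M

Ni²⁺/Ni is the cathode, Tl⁺/Tl the anode: E°cell = +0.13 V, n = 2.
Overall reaction: Ni²⁺(aq) + 2 Tl(s) → Ni(s) + 2 Tl⁺(aq); Q = [Tl⁺]^2/[Ni²⁺]^1.
From E = E° − (0.0592/n) log Q: log Q = (E° − E)·n/0.0592 = (+0.13 − (+0.078))·2/0.0592 = 1.7568.
So 1·log[Ni²⁺] = 2·log(0.37) − log Q = -0.8636 − (1.7568) = -2.6204; [Ni²⁺] = 10^(-2.6204) ≈ 0.0024 M.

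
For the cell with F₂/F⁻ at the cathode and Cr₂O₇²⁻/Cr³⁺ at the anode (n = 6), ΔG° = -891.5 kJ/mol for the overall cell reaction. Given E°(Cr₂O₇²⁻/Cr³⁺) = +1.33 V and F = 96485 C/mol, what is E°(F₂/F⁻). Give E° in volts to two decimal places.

E°cell = −ΔG°/(nF) = −(-891.5×10³)/((6)(96485)) = +1.540 V.
Since F₂/F⁻ is the cathode and Cr₂O₇²⁻/Cr³⁺ the anode, E°cell = E°(F₂/F⁻) − E°(Cr₂O₇²⁻/Cr³⁺).
So E°(F₂/F⁻) = E°cell + E°(Cr₂O₇²⁻/Cr³⁺) = +1.540 + (+1.33) = +2.87 V.

+2.87 V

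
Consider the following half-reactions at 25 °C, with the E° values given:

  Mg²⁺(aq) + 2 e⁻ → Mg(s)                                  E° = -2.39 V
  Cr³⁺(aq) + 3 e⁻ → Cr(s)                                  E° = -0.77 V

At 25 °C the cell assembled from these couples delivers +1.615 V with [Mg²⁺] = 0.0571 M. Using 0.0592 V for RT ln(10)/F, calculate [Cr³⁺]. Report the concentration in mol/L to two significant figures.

0.0076 M

Cr³⁺/Cr is the cathode, Mg²⁺/Mg the anode: E°cell = +1.62 V, n = 6.
Overall reaction: 2 Cr³⁺(aq) + 3 Mg(s) → 2 Cr(s) + 3 Mg²⁺(aq); Q = [Mg²⁺]^3/[Cr³⁺]^2.
From E = E° − (0.0592/n) log Q: log Q = (E° − E)·n/0.0592 = (+1.62 − (+1.615))·6/0.0592 = 0.5068.
So 2·log[Cr³⁺] = 3·log(0.0571) − log Q = -3.7301 − (0.5068) = -4.2369; log[Cr³⁺] = -4.2369 / 2 = -2.1185; [Cr³⁺] = 10^(-2.1185) ≈ 0.0076 M.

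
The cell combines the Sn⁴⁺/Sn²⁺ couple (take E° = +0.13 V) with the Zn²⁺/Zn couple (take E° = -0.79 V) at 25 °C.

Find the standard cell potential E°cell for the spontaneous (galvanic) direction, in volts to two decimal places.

The Sn⁴⁺/Sn²⁺ couple has the higher reduction potential, so it is the cathode; Zn²⁺/Zn is oxidised at the anode.
E°cell = E°(cathode) − E°(anode) = (+0.13) − (-0.79) = +0.92 V.
Since E°cell > 0, the reaction is spontaneous under standard conditions.

+0.92 V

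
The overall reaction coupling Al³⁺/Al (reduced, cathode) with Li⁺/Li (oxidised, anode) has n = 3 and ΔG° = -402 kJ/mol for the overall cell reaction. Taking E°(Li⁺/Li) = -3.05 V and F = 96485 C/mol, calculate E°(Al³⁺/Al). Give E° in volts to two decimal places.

-1.66 V

E°cell = −ΔG°/(nF) = −(-402×10³)/((3)(96485)) = +1.389 V.
Since Al³⁺/Al is the cathode and Li⁺/Li the anode, E°cell = E°(Al³⁺/Al) − E°(Li⁺/Li).
So E°(Al³⁺/Al) = E°cell + E°(Li⁺/Li) = +1.389 + (-3.05) = -1.66 V.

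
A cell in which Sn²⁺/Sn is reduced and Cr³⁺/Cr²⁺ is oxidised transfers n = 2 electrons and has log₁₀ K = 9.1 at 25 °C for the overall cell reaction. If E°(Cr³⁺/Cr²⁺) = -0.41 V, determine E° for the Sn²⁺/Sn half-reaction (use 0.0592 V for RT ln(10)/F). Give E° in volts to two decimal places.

E°cell = (0.0592/n)·log K = (0.0592/2)(9.1) = +0.269 V.
Since Sn²⁺/Sn is the cathode and Cr³⁺/Cr²⁺ the anode, E°cell = E°(Sn²⁺/Sn) − E°(Cr³⁺/Cr²⁺).
So E°(Sn²⁺/Sn) = E°cell + E°(Cr³⁺/Cr²⁺) = +0.269 + (-0.41) = -0.14 V.

-0.14 V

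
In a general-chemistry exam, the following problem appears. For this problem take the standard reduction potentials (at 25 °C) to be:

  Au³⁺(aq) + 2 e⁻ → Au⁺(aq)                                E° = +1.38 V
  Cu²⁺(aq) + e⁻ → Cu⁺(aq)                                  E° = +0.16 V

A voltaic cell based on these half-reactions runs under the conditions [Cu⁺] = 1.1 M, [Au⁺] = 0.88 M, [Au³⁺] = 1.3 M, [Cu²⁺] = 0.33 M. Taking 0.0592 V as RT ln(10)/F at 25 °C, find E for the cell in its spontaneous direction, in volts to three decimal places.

Au³⁺/Au⁺ is the cathode (higher E°), Cu²⁺/Cu⁺ the anode: E°cell = +1.38 − (+0.16) = +1.22 V, n = 2.
Overall: Au³⁺(aq) + 2 Cu⁺(aq) → Au⁺(aq) + 2 Cu²⁺(aq)
Q = [Au⁺]·[Cu²⁺]^2 / ([Au³⁺]·[Cu⁺]^2); log Q = -1.215.
E = E° − (0.0592/n) log Q = +1.22 − (0.0592/2)(-1.215) = +1.256 V.

+1.256 V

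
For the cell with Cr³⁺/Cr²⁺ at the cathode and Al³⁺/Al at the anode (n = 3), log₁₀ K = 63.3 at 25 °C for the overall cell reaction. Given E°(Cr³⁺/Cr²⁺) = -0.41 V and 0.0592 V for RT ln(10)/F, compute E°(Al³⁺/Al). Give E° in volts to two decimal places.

-1.66 V

E°cell = (0.0592/n)·log K = (0.0592/3)(63.3) = +1.249 V.
Since Cr³⁺/Cr²⁺ is the cathode and Al³⁺/Al the anode, E°cell = E°(Cr³⁺/Cr²⁺) − E°(Al³⁺/Al).
So E°(Al³⁺/Al) = E°(Cr³⁺/Cr²⁺) − E°cell = (-0.41) − (+1.249) = -1.66 V.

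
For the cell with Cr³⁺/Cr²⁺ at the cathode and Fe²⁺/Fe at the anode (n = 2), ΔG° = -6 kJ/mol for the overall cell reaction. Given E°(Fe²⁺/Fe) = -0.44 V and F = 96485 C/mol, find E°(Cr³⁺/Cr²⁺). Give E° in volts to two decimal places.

E°cell = −ΔG°/(nF) = −(-6×10³)/((2)(96485)) = +0.031 V.
Since Cr³⁺/Cr²⁺ is the cathode and Fe²⁺/Fe the anode, E°cell = E°(Cr³⁺/Cr²⁺) − E°(Fe²⁺/Fe).
So E°(Cr³⁺/Cr²⁺) = E°cell + E°(Fe²⁺/Fe) = +0.031 + (-0.44) = -0.41 V.

-0.41 V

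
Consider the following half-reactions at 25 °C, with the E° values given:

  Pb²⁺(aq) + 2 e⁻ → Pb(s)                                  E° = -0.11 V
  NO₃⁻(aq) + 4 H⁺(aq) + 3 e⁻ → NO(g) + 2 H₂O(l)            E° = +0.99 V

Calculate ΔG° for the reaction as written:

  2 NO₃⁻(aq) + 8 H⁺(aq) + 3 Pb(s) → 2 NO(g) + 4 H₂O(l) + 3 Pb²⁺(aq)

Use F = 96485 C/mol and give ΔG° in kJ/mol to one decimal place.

-636.8 kJ/mol

As written, NO₃⁻/NO is reduced (cathode) and Pb²⁺/Pb is oxidised (anode), so E°cell = (+0.99) − (-0.11) = +1.10 V.
Balancing electrons gives n = 6.
ΔG° = −nFE° = −(6)(96485)(+1.10) = -636,801 J = -636.8 kJ/mol.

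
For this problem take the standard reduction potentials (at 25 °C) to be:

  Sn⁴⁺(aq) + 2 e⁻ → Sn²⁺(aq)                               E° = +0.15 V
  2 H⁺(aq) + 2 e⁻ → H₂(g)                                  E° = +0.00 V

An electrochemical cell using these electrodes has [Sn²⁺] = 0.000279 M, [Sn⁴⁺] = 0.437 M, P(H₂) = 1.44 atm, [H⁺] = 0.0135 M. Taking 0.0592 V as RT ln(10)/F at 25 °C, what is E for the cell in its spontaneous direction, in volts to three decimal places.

+0.360 V

Sn⁴⁺/Sn²⁺ is the cathode (higher E°), H⁺/H₂ the anode: E°cell = +0.15 − (+0.00) = +0.15 V, n = 2.
Overall: Sn⁴⁺(aq) + H₂(g) → Sn²⁺(aq) + 2 H⁺(aq)
Q = [Sn²⁺]·[H⁺]^2 / ([Sn⁴⁺]·P(H₂)); log Q = -7.093.
E = E° − (0.0592/n) log Q = +0.15 − (0.0592/2)(-7.093) = +0.360 V.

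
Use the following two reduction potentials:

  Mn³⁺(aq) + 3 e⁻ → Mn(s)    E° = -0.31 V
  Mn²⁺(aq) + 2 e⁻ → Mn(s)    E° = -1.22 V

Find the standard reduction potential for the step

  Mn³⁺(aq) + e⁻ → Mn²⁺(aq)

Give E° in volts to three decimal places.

+1.510 V

Sequential free energies add, so n₃E°₃ = n₁E°₁ + n₂E°₂.
With n₃ = 3, and the known step contributing 2×(-1.22) V, the unknown satisfies 1·E° = 3×(-0.31) − 2×(-1.22) = +1.510.
E° = +1.510 / 1 = +1.510 V.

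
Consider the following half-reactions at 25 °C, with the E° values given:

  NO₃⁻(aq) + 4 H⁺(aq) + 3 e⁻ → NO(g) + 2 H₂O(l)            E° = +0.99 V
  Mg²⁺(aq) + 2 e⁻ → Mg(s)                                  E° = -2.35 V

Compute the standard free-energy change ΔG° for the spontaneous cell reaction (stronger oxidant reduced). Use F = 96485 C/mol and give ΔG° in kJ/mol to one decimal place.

-1933.6 kJ/mol

NO₃⁻/NO (E° = +0.99 V) is the cathode; Mg²⁺/Mg (E° = -2.35 V) is the anode, so E°cell = +3.34 V.
Balancing electrons gives n = 6 (lcm of 3 and 2).
ΔG° = −nFE° = −(6)(96485)(+3.34) = -1,933,559 J = -1933.6 kJ/mol.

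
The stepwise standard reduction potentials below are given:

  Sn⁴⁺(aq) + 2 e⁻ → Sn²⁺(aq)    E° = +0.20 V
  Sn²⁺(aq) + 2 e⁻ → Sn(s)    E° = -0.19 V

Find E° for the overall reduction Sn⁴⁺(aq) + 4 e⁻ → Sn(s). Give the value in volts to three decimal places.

Standard free energies of sequential steps add: ΔG°₃ = ΔG°₁ + ΔG°₂, so n₃E°₃ = n₁E°₁ + n₂E°₂.
E°₃ = (2×+0.20 + 2×-0.19) / 4 = (+0.020) / 4 = +0.005 V.

+0.005 V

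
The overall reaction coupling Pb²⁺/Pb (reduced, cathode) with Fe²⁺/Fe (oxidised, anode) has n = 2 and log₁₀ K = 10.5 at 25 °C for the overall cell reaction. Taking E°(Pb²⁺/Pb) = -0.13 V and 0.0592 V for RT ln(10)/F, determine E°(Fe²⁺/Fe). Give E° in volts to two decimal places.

-0.44 V

E°cell = (0.0592/n)·log K = (0.0592/2)(10.5) = +0.311 V.
Since Pb²⁺/Pb is the cathode and Fe²⁺/Fe the anode, E°cell = E°(Pb²⁺/Pb) − E°(Fe²⁺/Fe).
So E°(Fe²⁺/Fe) = E°(Pb²⁺/Pb) − E°cell = (-0.13) − (+0.311) = -0.44 V.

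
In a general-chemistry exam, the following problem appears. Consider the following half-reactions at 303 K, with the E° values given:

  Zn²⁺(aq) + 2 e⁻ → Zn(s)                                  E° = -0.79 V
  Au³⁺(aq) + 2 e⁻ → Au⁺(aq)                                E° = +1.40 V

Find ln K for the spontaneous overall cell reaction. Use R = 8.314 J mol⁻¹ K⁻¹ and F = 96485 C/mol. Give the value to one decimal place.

167.8

Cathode: Au³⁺/Au⁺; anode: Zn²⁺/Zn. E°cell = (+1.40) − (-0.79) = +2.19 V, with n = 2.
ΔG° = −nFE° = −RT ln K, so ln K = nFE°/(RT) = (2)(96485)(+2.19) / ((8.314)(303)) = 167.757.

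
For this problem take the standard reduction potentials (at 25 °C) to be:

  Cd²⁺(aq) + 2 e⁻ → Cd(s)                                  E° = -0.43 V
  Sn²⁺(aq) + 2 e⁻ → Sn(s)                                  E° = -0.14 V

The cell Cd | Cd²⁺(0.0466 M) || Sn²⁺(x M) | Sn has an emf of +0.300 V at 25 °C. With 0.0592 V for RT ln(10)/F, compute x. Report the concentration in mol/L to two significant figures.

0.10 M

Sn²⁺/Sn is the cathode, Cd²⁺/Cd the anode: E°cell = +0.29 V, n = 2.
Overall reaction: Sn²⁺(aq) + Cd(s) → Sn(s) + Cd²⁺(aq); Q = [Cd²⁺]^1/[Sn²⁺]^1.
From E = E° − (0.0592/n) log Q: log Q = (E° − E)·n/0.0592 = (+0.29 − (+0.300))·2/0.0592 = -0.3378.
So 1·log[Sn²⁺] = 1·log(0.0466) − log Q = -1.3316 − (-0.3378) = -0.9938; [Sn²⁺] = 10^(-0.9938) ≈ 0.10 M.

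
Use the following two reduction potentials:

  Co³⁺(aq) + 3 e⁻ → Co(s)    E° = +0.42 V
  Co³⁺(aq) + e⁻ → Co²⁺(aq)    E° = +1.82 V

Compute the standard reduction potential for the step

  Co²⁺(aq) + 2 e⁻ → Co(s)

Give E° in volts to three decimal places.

-0.280 V

Sequential free energies add, so n₃E°₃ = n₁E°₁ + n₂E°₂.
With n₃ = 3, and the known step contributing 1×(+1.82) V, the unknown satisfies 2·E° = 3×(+0.42) − 1×(+1.82) = -0.560.
E° = -0.560 / 2 = -0.280 V.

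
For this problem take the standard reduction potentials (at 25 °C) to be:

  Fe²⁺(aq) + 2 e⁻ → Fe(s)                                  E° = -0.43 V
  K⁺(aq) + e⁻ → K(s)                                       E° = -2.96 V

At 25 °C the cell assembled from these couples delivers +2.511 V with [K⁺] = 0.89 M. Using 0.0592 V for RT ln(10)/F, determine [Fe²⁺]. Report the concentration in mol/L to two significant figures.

0.18 M

Fe²⁺/Fe is the cathode, K⁺/K the anode: E°cell = +2.53 V, n = 2.
Overall reaction: Fe²⁺(aq) + 2 K(s) → Fe(s) + 2 K⁺(aq); Q = [K⁺]^2/[Fe²⁺]^1.
From E = E° − (0.0592/n) log Q: log Q = (E° − E)·n/0.0592 = (+2.53 − (+2.511))·2/0.0592 = 0.6419.
So 1·log[Fe²⁺] = 2·log(0.89) − log Q = -0.1012 − (0.6419) = -0.7431; [Fe²⁺] = 10^(-0.7431) ≈ 0.18 M.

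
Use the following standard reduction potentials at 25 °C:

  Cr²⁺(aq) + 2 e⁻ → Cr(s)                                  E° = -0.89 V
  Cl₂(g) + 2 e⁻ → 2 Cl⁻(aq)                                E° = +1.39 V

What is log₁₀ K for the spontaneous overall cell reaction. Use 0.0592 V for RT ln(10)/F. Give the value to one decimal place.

77.0

Cathode: Cl₂/Cl⁻; anode: Cr²⁺/Cr. E°cell = +2.28 V, n = 2.
log K = nE°cell / 0.0592 = (2)(+2.28) / 0.0592 = 77.0.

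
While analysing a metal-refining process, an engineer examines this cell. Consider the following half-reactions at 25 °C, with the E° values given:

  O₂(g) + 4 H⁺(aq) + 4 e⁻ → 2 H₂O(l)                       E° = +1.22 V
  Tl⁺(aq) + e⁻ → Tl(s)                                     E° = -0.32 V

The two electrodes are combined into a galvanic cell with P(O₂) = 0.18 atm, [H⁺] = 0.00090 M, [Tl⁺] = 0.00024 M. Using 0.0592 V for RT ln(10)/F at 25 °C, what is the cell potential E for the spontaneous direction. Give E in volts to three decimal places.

O₂/H₂O is the cathode (higher E°), Tl⁺/Tl the anode: E°cell = +1.22 − (-0.32) = +1.54 V, n = 4.
Overall: O₂(g) + 4 H⁺(aq) + 4 Tl(s) → 2 H₂O(l) + 4 Tl⁺(aq)
Q = [Tl⁺]^4 / (P(O₂)·[H⁺]^4); log Q = -1.551.
E = E° − (0.0592/n) log Q = +1.54 − (0.0592/4)(-1.551) = +1.563 V.

+1.563 V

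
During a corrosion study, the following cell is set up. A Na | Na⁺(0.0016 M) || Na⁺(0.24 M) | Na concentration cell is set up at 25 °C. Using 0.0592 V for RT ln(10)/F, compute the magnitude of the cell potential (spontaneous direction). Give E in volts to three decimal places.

+0.129 V

For a concentration cell E°cell = 0. The 0.24 M side is the cathode (reduction is favoured where [Na⁺] is higher).
With n = 1, E = −(0.0592/1) log([Na⁺]ₐₙ/[Na⁺]꜀ₐₜ) = −(0.0592/1) log(0.0016/0.24) = −(0.0592/1)(-2.176) = +0.129 V.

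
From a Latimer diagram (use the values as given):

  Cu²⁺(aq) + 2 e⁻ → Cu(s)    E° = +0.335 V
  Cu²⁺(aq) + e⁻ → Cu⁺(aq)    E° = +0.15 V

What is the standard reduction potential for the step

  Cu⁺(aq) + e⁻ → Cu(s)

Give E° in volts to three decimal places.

Sequential free energies add, so n₃E°₃ = n₁E°₁ + n₂E°₂.
With n₃ = 2, and the known step contributing 1×(+0.15) V, the unknown satisfies 1·E° = 2×(+0.335) − 1×(+0.15) = +0.520.
E° = +0.520 / 1 = +0.520 V.

+0.520 V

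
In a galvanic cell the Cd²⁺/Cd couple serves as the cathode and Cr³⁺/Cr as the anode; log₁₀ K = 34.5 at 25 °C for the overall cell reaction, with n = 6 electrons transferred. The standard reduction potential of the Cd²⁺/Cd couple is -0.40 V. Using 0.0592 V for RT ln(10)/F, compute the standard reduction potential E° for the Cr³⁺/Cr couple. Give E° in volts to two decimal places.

E°cell = (0.0592/n)·log K = (0.0592/6)(34.5) = +0.340 V.
Since Cd²⁺/Cd is the cathode and Cr³⁺/Cr the anode, E°cell = E°(Cd²⁺/Cd) − E°(Cr³⁺/Cr).
So E°(Cr³⁺/Cr) = E°(Cd²⁺/Cd) − E°cell = (-0.40) − (+0.340) = -0.74 V.

-0.74 V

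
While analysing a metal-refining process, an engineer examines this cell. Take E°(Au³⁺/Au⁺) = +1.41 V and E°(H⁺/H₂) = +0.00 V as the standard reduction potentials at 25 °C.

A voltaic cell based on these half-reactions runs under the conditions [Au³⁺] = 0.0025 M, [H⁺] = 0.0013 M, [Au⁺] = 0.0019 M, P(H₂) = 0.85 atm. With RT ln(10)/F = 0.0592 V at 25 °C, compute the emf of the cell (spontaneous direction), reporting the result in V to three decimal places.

+1.582 V

Au³⁺/Au⁺ is the cathode (higher E°), H⁺/H₂ the anode: E°cell = +1.41 − (+0.00) = +1.41 V, n = 2.
Overall: Au³⁺(aq) + H₂(g) → Au⁺(aq) + 2 H⁺(aq)
Q = [Au⁺]·[H⁺]^2 / ([Au³⁺]·P(H₂)); log Q = -5.821.
E = E° − (0.0592/n) log Q = +1.41 − (0.0592/2)(-5.821) = +1.582 V.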